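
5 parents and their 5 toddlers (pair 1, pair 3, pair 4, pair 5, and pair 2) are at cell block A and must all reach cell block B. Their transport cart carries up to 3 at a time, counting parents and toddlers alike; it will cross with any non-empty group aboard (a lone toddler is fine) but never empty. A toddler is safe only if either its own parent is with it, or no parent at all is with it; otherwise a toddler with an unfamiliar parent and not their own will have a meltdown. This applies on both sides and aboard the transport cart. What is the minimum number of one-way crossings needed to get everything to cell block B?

11

Counting alone: each trip to cell block B takes at most 3 across and each return brings at least 1 back, so after t trips out (and t−1 returns) at most 3t − (t−1) of the 10 are across; that first reaches 10 at t = 5, so at least 9 crossings are needed.
The safety rule pushes this higher. Following every safe sequence of crossings, the most of the 10 that can be at cell block B as the transport cart arrives there on crossing 9 is 9 — never all 10.
So no plan with fewer than 11 crossings exists, and this one achieves 11:
1. parent 1 and toddler 1 cross → cell block B.
2. parent 1 crosses ← cell block A.
3. toddler 3, toddler 4, and toddler 5 cross → cell block B.
4. toddler 1 crosses ← cell block A.
5. parent 3, parent 4, and parent 5 cross → cell block B.
6. parent 3 and toddler 3 cross ← cell block A.
7. parent 1, parent 2, and parent 3 cross → cell block B.
8. toddler 4 crosses ← cell block A.
9. toddler 1 and toddler 3 cross → cell block B.
10. toddler 1 crosses ← cell block A.
11. toddler 1, toddler 2, and toddler 4 cross → cell block B.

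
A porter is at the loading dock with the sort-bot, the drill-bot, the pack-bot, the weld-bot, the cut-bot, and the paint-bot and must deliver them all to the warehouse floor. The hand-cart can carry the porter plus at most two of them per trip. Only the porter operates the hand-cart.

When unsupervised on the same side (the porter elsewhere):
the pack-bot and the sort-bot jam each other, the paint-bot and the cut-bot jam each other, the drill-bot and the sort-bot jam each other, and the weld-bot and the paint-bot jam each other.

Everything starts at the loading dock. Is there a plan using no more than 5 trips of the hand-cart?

No

Counting alone: the porter can take at most 2 across per trip to the warehouse floor, so moving all 6 needs at least 3 loaded trips out, with a return between consecutive ones — at least 5 crossings.
The safety rule pushes this higher. Following every safe sequence of crossings, the most of the 6 that can be at the warehouse floor as the hand-cart arrives there on crossing 5 is 5 — never all 6.
So the move cannot be finished within 5 crossings. (The shortest complete plan takes 7:)
1. Porter goes to the warehouse floor with the paint-bot and the sort-bot.
2. Porter goes back to the loading dock alone.
3. Porter goes to the warehouse floor with the drill-bot and the pack-bot.
4. Porter goes back to the loading dock with the sort-bot.
5. Porter goes to the warehouse floor with the cut-bot and the weld-bot.
6. Porter goes back to the loading dock with the paint-bot.
7. Porter goes to the warehouse floor with the paint-bot and the sort-bot.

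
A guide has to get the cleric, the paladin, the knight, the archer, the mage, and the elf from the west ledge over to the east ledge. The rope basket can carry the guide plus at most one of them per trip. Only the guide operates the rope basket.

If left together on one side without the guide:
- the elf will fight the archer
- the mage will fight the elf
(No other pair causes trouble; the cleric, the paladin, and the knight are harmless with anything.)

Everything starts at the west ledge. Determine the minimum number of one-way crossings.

13

Counting alone: the guide can take at most 1 across per trip to the east ledge, so moving all 6 needs at least 6 loaded trips out, with a return between consecutive ones — at least 11 crossings.
The safety rule pushes this higher. Following every safe sequence of crossings, the most of the 6 that can be at the east ledge as the rope basket arrives there on crossing 11 is 5 — never all 6.
So no plan with fewer than 13 crossings exists, and this one achieves 13:
1. Guide goes to the east ledge with the elf.
2. Guide goes back to the west ledge alone.
3. Guide goes to the east ledge with the cleric.
4. Guide goes back to the west ledge alone.
5. Guide goes to the east ledge with the paladin.
6. Guide goes back to the west ledge alone.
7. Guide goes to the east ledge with the knight.
8. Guide goes back to the west ledge alone.
9. Guide goes to the east ledge with the archer.
10. Guide goes back to the west ledge with the elf.
11. Guide goes to the east ledge with the mage.
12. Guide goes back to the west ledge alone.
13. Guide goes to the east ledge with the elf.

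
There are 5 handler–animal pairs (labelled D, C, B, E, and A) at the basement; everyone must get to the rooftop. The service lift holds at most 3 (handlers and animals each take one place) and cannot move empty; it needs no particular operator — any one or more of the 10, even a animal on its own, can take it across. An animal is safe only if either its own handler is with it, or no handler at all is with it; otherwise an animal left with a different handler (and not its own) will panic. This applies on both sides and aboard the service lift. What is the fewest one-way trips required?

Counting alone: each trip to the rooftop takes at most 3 across and each return brings at least 1 back, so after t trips out (and t−1 returns) at most 3t − (t−1) of the 10 are across; that first reaches 10 at t = 5, so at least 9 crossings are needed.
The safety rule pushes this higher. Following every safe sequence of crossings, the most of the 10 that can be at the rooftop as the service lift arrives there on crossing 9 is 9 — never all 10.
So no plan with fewer than 11 crossings exists, and this one achieves 11:
1. animal D and handler D cross → the rooftop.
2. handler D crosses ← the basement.
3. animal B, animal C, and animal E cross → the rooftop.
4. animal D crosses ← the basement.
5. handler B, handler C, and handler E cross → the rooftop.
6. animal C and handler C cross ← the basement.
7. handler A, handler C, and handler D cross → the rooftop.
8. animal B crosses ← the basement.
9. animal C and animal D cross → the rooftop.
10. animal D crosses ← the basement.
11. animal A, animal B, and animal D cross → the rooftop.

11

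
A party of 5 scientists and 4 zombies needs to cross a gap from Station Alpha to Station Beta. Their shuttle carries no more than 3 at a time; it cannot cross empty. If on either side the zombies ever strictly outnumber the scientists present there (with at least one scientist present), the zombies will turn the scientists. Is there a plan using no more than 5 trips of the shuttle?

No

Counting alone: each trip to Station Beta takes at most 3 across and each return brings at least 1 back, so after t trips out (and t−1 returns) at most 3t − (t−1) of the 9 are across; that first reaches 9 at t = 4, so at least 7 crossings are needed.
Since 5 < 7, 5 crossings cannot be enough. (The shortest complete plan in fact takes 7:)
1. 3 zombies → Station Beta.  (Station Alpha: 5S 1Z; Station Beta: 0S 3Z)
2. 1 zombie ← Station Alpha.  (Station Alpha: 5S 2Z; Station Beta: 0S 2Z)
3. 3 scientists → Station Beta.  (Station Alpha: 2S 2Z; Station Beta: 3S 2Z)
4. 1 scientist ← Station Alpha.  (Station Alpha: 3S 2Z; Station Beta: 2S 2Z)
5. 2 scientists and 1 zombie → Station Beta.  (Station Alpha: 1S 1Z; Station Beta: 4S 3Z)
6. 1 scientist ← Station Alpha.  (Station Alpha: 2S 1Z; Station Beta: 3S 3Z)
7. 2 scientists and 1 zombie → Station Beta.  (Station Alpha: 0S 0Z; Station Beta: 5S 4Z)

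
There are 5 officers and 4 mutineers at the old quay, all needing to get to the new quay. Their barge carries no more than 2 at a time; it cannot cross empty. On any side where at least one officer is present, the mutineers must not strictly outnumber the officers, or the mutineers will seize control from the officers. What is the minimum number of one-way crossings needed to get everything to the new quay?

Counting alone: each trip to the new quay takes at most 2 across and each return brings at least 1 back, so after t trips out (and t−1 returns) at most 2t − (t−1) of the 9 are across; that first reaches 9 at t = 8, so at least 15 crossings are needed.
The plan below uses exactly 15 crossings, so it is optimal:
1. 2 mutineers → the new quay.  (the old quay: 5O 2M; the new quay: 0O 2M)
2. 1 mutineer ← the old quay.  (the old quay: 5O 3M; the new quay: 0O 1M)
3. 2 mutineers → the new quay.  (the old quay: 5O 1M; the new quay: 0O 3M)
4. 1 mutineer ← the old quay.  (the old quay: 5O 2M; the new quay: 0O 2M)
5. 2 officers → the new quay.  (the old quay: 3O 2M; the new quay: 2O 2M)
6. 1 mutineer ← the old quay.  (the old quay: 3O 3M; the new quay: 2O 1M)
7. 1 officer and 1 mutineer → the new quay.  (the old quay: 2O 2M; the new quay: 3O 2M)
8. 1 officer ← the old quay.  (the old quay: 3O 2M; the new quay: 2O 2M)
9. 1 officer and 1 mutineer → the new quay.  (the old quay: 2O 1M; the new quay: 3O 3M)
10. 1 mutineer ← the old quay.  (the old quay: 2O 2M; the new quay: 3O 2M)
11. 1 officer and 1 mutineer → the new quay.  (the old quay: 1O 1M; the new quay: 4O 3M)
12. 1 officer ← the old quay.  (the old quay: 2O 1M; the new quay: 3O 3M)
13. 1 officer and 1 mutineer → the new quay.  (the old quay: 1O 0M; the new quay: 4O 4M)
14. 1 mutineer ← the old quay.  (the old quay: 1O 1M; the new quay: 4O 3M)
15. 1 officer and 1 mutineer → the new quay.  (the old quay: 0O 0M; the new quay: 5O 4M)

15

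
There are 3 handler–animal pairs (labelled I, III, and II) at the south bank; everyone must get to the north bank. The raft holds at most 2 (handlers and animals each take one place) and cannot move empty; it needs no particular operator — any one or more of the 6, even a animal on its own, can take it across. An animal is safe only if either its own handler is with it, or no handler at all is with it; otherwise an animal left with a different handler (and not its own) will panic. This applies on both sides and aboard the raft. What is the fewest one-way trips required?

Counting alone: each trip to the north bank takes at most 2 across and each return brings at least 1 back, so after t trips out (and t−1 returns) at most 2t − (t−1) of the 6 are across; that first reaches 6 at t = 5, so at least 9 crossings are needed.
The safety rule pushes this higher. Following every safe sequence of crossings, the most of the 6 that can be at the north bank as the raft arrives there on crossing 9 is 5 — never all 6.
So no plan with fewer than 11 crossings exists, and this one achieves 11:
1. animal I and handler I cross → the north bank.
2. handler I crosses ← the south bank.
3. animal II and animal III cross → the north bank.
4. animal I crosses ← the south bank.
5. handler II and handler III cross → the north bank.
6. animal III and handler III cross ← the south bank.
7. handler I and handler III cross → the north bank.
8. animal II crosses ← the south bank.
9. animal I and animal III cross → the north bank.
10. handler II crosses ← the south bank.
11. animal II and handler II cross → the north bank.

11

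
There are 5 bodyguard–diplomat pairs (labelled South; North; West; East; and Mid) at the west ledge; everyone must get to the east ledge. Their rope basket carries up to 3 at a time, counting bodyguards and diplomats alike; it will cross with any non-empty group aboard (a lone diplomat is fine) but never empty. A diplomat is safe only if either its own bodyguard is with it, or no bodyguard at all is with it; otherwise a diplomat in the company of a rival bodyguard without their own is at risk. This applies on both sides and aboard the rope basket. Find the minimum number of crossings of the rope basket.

11

Counting alone: each trip to the east ledge takes at most 3 across and each return brings at least 1 back, so after t trips out (and t−1 returns) at most 3t − (t−1) of the 10 are across; that first reaches 10 at t = 5, so at least 9 crossings are needed.
The safety rule pushes this higher. Following every safe sequence of crossings, the most of the 10 that can be at the east ledge as the rope basket arrives there on crossing 9 is 9 — never all 10.
So no plan with fewer than 11 crossings exists, and this one achieves 11:
1. bodyguard South and diplomat South cross → the east ledge.
2. bodyguard South crosses ← the west ledge.
3. diplomat East, diplomat North, and diplomat West cross → the east ledge.
4. diplomat South crosses ← the west ledge.
5. bodyguard East, bodyguard North, and bodyguard West cross → the east ledge.
6. bodyguard North and diplomat North cross ← the west ledge.
7. bodyguard Mid, bodyguard North, and bodyguard South cross → the east ledge.
8. diplomat West crosses ← the west ledge.
9. diplomat North and diplomat South cross → the east ledge.
10. diplomat South crosses ← the west ledge.
11. diplomat Mid, diplomat South, and diplomat West cross → the east ledge.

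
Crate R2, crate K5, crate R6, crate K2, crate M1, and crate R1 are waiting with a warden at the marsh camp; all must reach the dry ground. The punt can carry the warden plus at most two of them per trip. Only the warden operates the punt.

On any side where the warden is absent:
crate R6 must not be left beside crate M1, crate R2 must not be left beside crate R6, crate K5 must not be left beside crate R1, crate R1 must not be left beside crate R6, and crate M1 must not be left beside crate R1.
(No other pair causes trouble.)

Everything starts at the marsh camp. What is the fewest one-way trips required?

9

Counting alone: the warden can take at most 2 across per trip to the dry ground, so moving all 6 needs at least 3 loaded trips out, with a return between consecutive ones — at least 5 crossings.
The safety rule pushes this higher. Following every safe sequence of crossings, the most of the 6 that can be at the dry ground as the punt arrives there on crossings 5, 7 is 4, 5 respectively — never all 6.
So no plan with fewer than 9 crossings exists, and this one achieves 9:
1. Warden goes to the dry ground with crate R1 and crate R6.
2. Warden goes back to the marsh camp with crate R6.
3. Warden goes to the dry ground with crate R2 and crate R6.
4. Warden goes back to the marsh camp with crate R6.
5. Warden goes to the dry ground with crate K5 and crate M1.
6. Warden goes back to the marsh camp with crate R1.
7. Warden goes to the dry ground with crate K2 and crate R6.
8. Warden goes back to the marsh camp with crate R6.
9. Warden goes to the dry ground with crate R1 and crate R6.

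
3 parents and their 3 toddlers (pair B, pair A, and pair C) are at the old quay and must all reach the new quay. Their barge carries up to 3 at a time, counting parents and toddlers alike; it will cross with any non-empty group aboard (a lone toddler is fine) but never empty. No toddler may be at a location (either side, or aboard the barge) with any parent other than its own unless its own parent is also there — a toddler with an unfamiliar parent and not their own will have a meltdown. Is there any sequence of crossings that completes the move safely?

Yes

1. parent B and toddler B cross → the new quay.
2. parent B crosses ← the old quay.
3. parent A, parent B, and parent C cross → the new quay.
4. toddler B crosses ← the old quay.
5. toddler A, toddler B, and toddler C cross → the new quay.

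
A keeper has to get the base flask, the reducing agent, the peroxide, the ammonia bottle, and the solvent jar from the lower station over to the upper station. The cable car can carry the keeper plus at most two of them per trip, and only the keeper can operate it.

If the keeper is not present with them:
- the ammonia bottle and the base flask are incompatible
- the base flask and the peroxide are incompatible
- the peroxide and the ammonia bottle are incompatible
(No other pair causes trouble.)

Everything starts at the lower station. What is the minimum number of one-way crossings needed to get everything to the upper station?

Counting alone: the keeper can take at most 2 across per trip to the upper station, so moving all 5 needs at least 3 loaded trips out, with a return between consecutive ones — at least 5 crossings.
The safety rule pushes this higher. Following every safe sequence of crossings, the most of the 5 that can be at the upper station as the cable car arrives there on crossing 5 is 4 — never all 5.
So no plan with fewer than 7 crossings exists, and this one achieves 7:
1. Keeper goes to the upper station with the base flask and the peroxide.  [the lower station: the ammonia bottle, the reducing agent, the solvent jar | the upper station: the base flask, the peroxide]
2. Keeper goes back to the lower station with the base flask.  [the lower station: the ammonia bottle, the base flask, the reducing agent, the solvent jar | the upper station: the peroxide]
3. Keeper goes to the upper station with the base flask and the reducing agent.  [the lower station: the ammonia bottle, the solvent jar | the upper station: the base flask, the peroxide, the reducing agent]
4. Keeper goes back to the lower station with the base flask.  [the lower station: the ammonia bottle, the base flask, the solvent jar | the upper station: the peroxide, the reducing agent]
5. Keeper goes to the upper station with the base flask and the solvent jar.  [the lower station: the ammonia bottle | the upper station: the base flask, the peroxide, the reducing agent, the solvent jar]
6. Keeper goes back to the lower station with the base flask.  [the lower station: the ammonia bottle, the base flask | the upper station: the peroxide, the reducing agent, the solvent jar]
7. Keeper goes to the upper station with the ammonia bottle and the base flask.  [the lower station: — | the upper station: the ammonia bottle, the base flask, the peroxide, the reducing agent, the solvent jar]

7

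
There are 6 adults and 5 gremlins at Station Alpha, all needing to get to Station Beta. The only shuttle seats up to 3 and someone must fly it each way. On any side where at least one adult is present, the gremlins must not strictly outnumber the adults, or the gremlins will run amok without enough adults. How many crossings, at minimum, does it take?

Counting alone: each trip to Station Beta takes at most 3 across and each return brings at least 1 back, so after t trips out (and t−1 returns) at most 3t − (t−1) of the 11 are across; that first reaches 11 at t = 5, so at least 9 crossings are needed.
The plan below uses exactly 9 crossings, so it is optimal:
1. 3 gremlins → Station Beta.  (Station Alpha: 6A 2G; Station Beta: 0A 3G)
2. 1 gremlin ← Station Alpha.  (Station Alpha: 6A 3G; Station Beta: 0A 2G)
3. 3 adults → Station Beta.  (Station Alpha: 3A 3G; Station Beta: 3A 2G)
4. 1 adult ← Station Alpha.  (Station Alpha: 4A 3G; Station Beta: 2A 2G)
5. 2 adults and 1 gremlin → Station Beta.  (Station Alpha: 2A 2G; Station Beta: 4A 3G)
6. 1 adult ← Station Alpha.  (Station Alpha: 3A 2G; Station Beta: 3A 3G)
7. 2 adults and 1 gremlin → Station Beta.  (Station Alpha: 1A 1G; Station Beta: 5A 4G)
8. 1 adult ← Station Alpha.  (Station Alpha: 2A 1G; Station Beta: 4A 4G)
9. 2 adults and 1 gremlin → Station Beta.  (Station Alpha: 0A 0G; Station Beta: 6A 5G)

9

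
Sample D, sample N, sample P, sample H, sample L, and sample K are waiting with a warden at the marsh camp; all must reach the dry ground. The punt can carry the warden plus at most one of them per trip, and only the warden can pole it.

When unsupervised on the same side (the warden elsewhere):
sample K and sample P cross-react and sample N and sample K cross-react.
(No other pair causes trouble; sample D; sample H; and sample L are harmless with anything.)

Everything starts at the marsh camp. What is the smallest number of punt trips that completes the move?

13

Counting alone: the warden can take at most 1 across per trip to the dry ground, so moving all 6 needs at least 6 loaded trips out, with a return between consecutive ones — at least 11 crossings.
The safety rule pushes this higher. Following every safe sequence of crossings, the most of the 6 that can be at the dry ground as the punt arrives there on crossing 11 is 5 — never all 6.
So no plan with fewer than 13 crossings exists, and this one achieves 13:
1. Warden goes to the dry ground with sample K.
2. Warden goes back to the marsh camp alone.
3. Warden goes to the dry ground with sample D.
4. Warden goes back to the marsh camp alone.
5. Warden goes to the dry ground with sample N.
6. Warden goes back to the marsh camp with sample K.
7. Warden goes to the dry ground with sample P.
8. Warden goes back to the marsh camp alone.
9. Warden goes to the dry ground with sample H.
10. Warden goes back to the marsh camp alone.
11. Warden goes to the dry ground with sample L.
12. Warden goes back to the marsh camp alone.
13. Warden goes to the dry ground with sample K.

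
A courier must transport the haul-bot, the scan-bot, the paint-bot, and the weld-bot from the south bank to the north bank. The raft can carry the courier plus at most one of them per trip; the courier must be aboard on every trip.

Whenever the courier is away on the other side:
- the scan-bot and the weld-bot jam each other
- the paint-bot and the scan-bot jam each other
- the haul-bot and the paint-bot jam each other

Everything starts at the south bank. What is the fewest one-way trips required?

Whatever the first load, the items left behind include a forbidden pair without the courier. No opening move is safe, so no plan exists.

impossible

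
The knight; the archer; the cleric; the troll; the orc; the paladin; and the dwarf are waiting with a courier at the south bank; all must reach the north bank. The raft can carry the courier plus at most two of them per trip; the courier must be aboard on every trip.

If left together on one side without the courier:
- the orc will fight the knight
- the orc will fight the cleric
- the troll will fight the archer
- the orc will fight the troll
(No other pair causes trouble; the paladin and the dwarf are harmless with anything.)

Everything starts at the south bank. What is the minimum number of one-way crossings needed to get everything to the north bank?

7

Counting alone: the courier can take at most 2 across per trip to the north bank, so moving all 7 needs at least 4 loaded trips out, with a return between consecutive ones — at least 7 crossings.
The plan below uses exactly 7 crossings, so it is optimal:
1. Courier goes to the north bank with the archer and the orc.
2. Courier goes back to the south bank alone.
3. Courier goes to the north bank with the dwarf and the paladin.
4. Courier goes back to the south bank alone.
5. Courier goes to the north bank with the cleric and the knight.
6. Courier goes back to the south bank with the orc.
7. Courier goes to the north bank with the orc and the troll.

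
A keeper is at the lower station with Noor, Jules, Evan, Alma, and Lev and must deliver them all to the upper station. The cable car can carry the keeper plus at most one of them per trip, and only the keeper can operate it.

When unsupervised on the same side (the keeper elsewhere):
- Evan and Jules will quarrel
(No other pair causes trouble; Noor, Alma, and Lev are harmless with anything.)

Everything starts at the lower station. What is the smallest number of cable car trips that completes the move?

9

Counting alone: the keeper can take at most 1 across per trip to the upper station, so moving all 5 needs at least 5 loaded trips out, with a return between consecutive ones — at least 9 crossings.
The plan below uses exactly 9 crossings, so it is optimal:
1. Keeper goes to the upper station with Jules.  [the lower station: Alma, Evan, Lev, Noor | the upper station: Jules]
2. Keeper goes back to the lower station alone.  [the lower station: Alma, Evan, Lev, Noor | the upper station: Jules]
3. Keeper goes to the upper station with Noor.  [the lower station: Alma, Evan, Lev | the upper station: Jules, Noor]
4. Keeper goes back to the lower station alone.  [the lower station: Alma, Evan, Lev | the upper station: Jules, Noor]
5. Keeper goes to the upper station with Alma.  [the lower station: Evan, Lev | the upper station: Alma, Jules, Noor]
6. Keeper goes back to the lower station alone.  [the lower station: Evan, Lev | the upper station: Alma, Jules, Noor]
7. Keeper goes to the upper station with Lev.  [the lower station: Evan | the upper station: Alma, Jules, Lev, Noor]
8. Keeper goes back to the lower station alone.  [the lower station: Evan | the upper station: Alma, Jules, Lev, Noor]
9. Keeper goes to the upper station with Evan.  [the lower station: — | the upper station: Alma, Evan, Jules, Lev, Noor]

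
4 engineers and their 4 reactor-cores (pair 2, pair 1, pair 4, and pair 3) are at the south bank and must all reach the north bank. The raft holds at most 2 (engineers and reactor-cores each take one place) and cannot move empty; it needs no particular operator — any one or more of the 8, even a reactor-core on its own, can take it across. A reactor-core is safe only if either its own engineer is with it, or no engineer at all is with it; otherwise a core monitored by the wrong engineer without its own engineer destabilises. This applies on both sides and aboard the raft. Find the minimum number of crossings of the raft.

impossible

Following every safe sequence of crossings from the start, the most of the 8 that can be at the north bank as the raft arrives there on crossings 1, 3, 5 is 2, 3, 4 respectively; the best ever achieved is 4 of 8.
From crossing 7 on, no configuration arises that was not already reachable earlier: only 44 distinct safe configurations (who is on which side, and where the raft is) can ever be reached, none of them has everyone across, and every continuation just revisits them. So no valid plan exists.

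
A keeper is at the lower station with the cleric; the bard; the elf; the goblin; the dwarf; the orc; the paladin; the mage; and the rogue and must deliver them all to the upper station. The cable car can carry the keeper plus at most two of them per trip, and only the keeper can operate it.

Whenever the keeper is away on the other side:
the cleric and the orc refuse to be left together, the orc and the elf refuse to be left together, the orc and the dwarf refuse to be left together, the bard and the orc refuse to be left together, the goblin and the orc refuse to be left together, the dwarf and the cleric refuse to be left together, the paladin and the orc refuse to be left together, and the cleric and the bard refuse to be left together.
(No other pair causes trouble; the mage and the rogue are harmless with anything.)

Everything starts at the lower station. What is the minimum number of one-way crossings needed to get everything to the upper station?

Counting alone: the keeper can take at most 2 across per trip to the upper station, so moving all 9 needs at least 5 loaded trips out, with a return between consecutive ones — at least 9 crossings.
The safety rule pushes this higher. Following every safe sequence of crossings, the most of the 9 that can be at the upper station as the cable car arrives there on crossings 9, 11, 13 is 6, 7, 8 respectively — never all 9.
So no plan with fewer than 15 crossings exists, and this one achieves 15:
1. Keeper goes to the upper station with the cleric and the orc.  [the lower station: the bard, the dwarf, the elf, the goblin, the mage, the paladin, the rogue | the upper station: the cleric, the orc]
2. Keeper goes back to the lower station with the cleric.  [the lower station: the bard, the cleric, the dwarf, the elf, the goblin, the mage, the paladin, the rogue | the upper station: the orc]
3. Keeper goes to the upper station with the cleric and the elf.  [the lower station: the bard, the dwarf, the goblin, the mage, the paladin, the rogue | the upper station: the cleric, the elf, the orc]
4. Keeper goes back to the lower station with the orc.  [the lower station: the bard, the dwarf, the goblin, the mage, the orc, the paladin, the rogue | the upper station: the cleric, the elf]
5. Keeper goes to the upper station with the goblin and the orc.  [the lower station: the bard, the dwarf, the mage, the paladin, the rogue | the upper station: the cleric, the elf, the goblin, the orc]
6. Keeper goes back to the lower station with the orc.  [the lower station: the bard, the dwarf, the mage, the orc, the paladin, the rogue | the upper station: the cleric, the elf, the goblin]
7. Keeper goes to the upper station with the orc and the paladin.  [the lower station: the bard, the dwarf, the mage, the rogue | the upper station: the cleric, the elf, the goblin, the orc, the paladin]
8. Keeper goes back to the lower station with the orc.  [the lower station: the bard, the dwarf, the mage, the orc, the rogue | the upper station: the cleric, the elf, the goblin, the paladin]
9. Keeper goes to the upper station with the bard and the dwarf.  [the lower station: the mage, the orc, the rogue | the upper station: the bard, the cleric, the dwarf, the elf, the goblin, the paladin]
10. Keeper goes back to the lower station with the cleric.  [the lower station: the cleric, the mage, the orc, the rogue | the upper station: the bard, the dwarf, the elf, the goblin, the paladin]
11. Keeper goes to the upper station with the cleric and the mage.  [the lower station: the orc, the rogue | the upper station: the bard, the cleric, the dwarf, the elf, the goblin, the mage, the paladin]
12. Keeper goes back to the lower station with the cleric.  [the lower station: the cleric, the orc, the rogue | the upper station: the bard, the dwarf, the elf, the goblin, the mage, the paladin]
13. Keeper goes to the upper station with the cleric and the rogue.  [the lower station: the orc | the upper station: the bard, the cleric, the dwarf, the elf, the goblin, the mage, the paladin, the rogue]
14. Keeper goes back to the lower station with the cleric.  [the lower station: the cleric, the orc | the upper station: the bard, the dwarf, the elf, the goblin, the mage, the paladin, the rogue]
15. Keeper goes to the upper station with the cleric and the orc.  [the lower station: — | the upper station: the bard, the cleric, the dwarf, the elf, the goblin, the mage, the orc, the paladin, the rogue]

15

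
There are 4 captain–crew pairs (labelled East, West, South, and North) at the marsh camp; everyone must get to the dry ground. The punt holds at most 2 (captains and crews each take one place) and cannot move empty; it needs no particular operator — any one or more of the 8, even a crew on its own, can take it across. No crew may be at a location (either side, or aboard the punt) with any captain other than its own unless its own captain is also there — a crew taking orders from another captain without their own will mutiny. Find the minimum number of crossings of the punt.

Following every safe sequence of crossings from the start, the most of the 8 that can be at the dry ground as the punt arrives there on crossings 1, 3, 5 is 2, 3, 4 respectively; the best ever achieved is 4 of 8.
From crossing 7 on, no configuration arises that was not already reachable earlier: only 44 distinct safe configurations (who is on which side, and where the punt is) can ever be reached, none of them has everyone across, and every continuation just revisits them. So no valid plan exists.

impossible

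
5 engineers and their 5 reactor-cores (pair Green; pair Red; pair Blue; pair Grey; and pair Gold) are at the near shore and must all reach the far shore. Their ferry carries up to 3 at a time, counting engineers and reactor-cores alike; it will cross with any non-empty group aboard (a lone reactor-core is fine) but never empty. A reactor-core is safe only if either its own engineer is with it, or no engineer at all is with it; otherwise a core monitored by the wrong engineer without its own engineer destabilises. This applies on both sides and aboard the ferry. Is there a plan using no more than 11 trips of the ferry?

Yes

Yes — this plan uses 11 crossings (≤ 11):
1. engineer Green and reactor-core Green cross → the far shore.
2. engineer Green crosses ← the near shore.
3. reactor-core Blue, reactor-core Grey, and reactor-core Red cross → the far shore.
4. reactor-core Green crosses ← the near shore.
5. engineer Blue, engineer Grey, and engineer Red cross → the far shore.
6. engineer Red and reactor-core Red cross ← the near shore.
7. engineer Gold, engineer Green, and engineer Red cross → the far shore.
8. reactor-core Blue crosses ← the near shore.
9. reactor-core Green and reactor-core Red cross → the far shore.
10. reactor-core Green crosses ← the near shore.
11. reactor-core Blue, reactor-core Gold, and reactor-core Green cross → the far shore.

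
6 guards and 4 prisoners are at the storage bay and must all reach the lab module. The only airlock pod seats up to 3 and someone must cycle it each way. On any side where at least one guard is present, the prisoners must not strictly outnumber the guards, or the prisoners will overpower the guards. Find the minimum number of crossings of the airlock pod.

Counting alone: each trip to the lab module takes at most 3 across and each return brings at least 1 back, so after t trips out (and t−1 returns) at most 3t − (t−1) of the 10 are across; that first reaches 10 at t = 5, so at least 9 crossings are needed.
The plan below uses exactly 9 crossings, so it is optimal:
1. 2 prisoners → the lab module.  (the storage bay: 6G 2P; the lab module: 0G 2P)
2. 1 prisoner ← the storage bay.  (the storage bay: 6G 3P; the lab module: 0G 1P)
3. 3 prisoners → the lab module.  (the storage bay: 6G 0P; the lab module: 0G 4P)
4. 1 prisoner ← the storage bay.  (the storage bay: 6G 1P; the lab module: 0G 3P)
5. 3 guards → the lab module.  (the storage bay: 3G 1P; the lab module: 3G 3P)
6. 1 prisoner ← the storage bay.  (the storage bay: 3G 2P; the lab module: 3G 2P)
7. 1 guard and 2 prisoners → the lab module.  (the storage bay: 2G 0P; the lab module: 4G 4P)
8. 1 prisoner ← the storage bay.  (the storage bay: 2G 1P; the lab module: 4G 3P)
9. 2 guards and 1 prisoner → the lab module.  (the storage bay: 0G 0P; the lab module: 6G 4P)

9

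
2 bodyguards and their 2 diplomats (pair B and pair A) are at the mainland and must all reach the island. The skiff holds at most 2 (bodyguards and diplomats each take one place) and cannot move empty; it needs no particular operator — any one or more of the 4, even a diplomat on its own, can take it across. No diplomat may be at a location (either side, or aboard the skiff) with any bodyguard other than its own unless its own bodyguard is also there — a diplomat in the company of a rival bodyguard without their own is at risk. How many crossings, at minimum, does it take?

5

Counting alone: each trip to the island takes at most 2 across and each return brings at least 1 back, so after t trips out (and t−1 returns) at most 2t − (t−1) of the 4 are across; that first reaches 4 at t = 3, so at least 5 crossings are needed.
The plan below uses exactly 5 crossings, so it is optimal:
1. bodyguard B and diplomat B cross → the island.
2. bodyguard B crosses ← the mainland.
3. bodyguard A and bodyguard B cross → the island.
4. bodyguard A crosses ← the mainland.
5. bodyguard A and diplomat A cross → the island.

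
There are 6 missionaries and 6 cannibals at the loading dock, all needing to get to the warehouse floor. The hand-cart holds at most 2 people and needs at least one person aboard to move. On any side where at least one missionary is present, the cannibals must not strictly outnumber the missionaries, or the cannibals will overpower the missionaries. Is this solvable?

Following every safe sequence of crossings from the start, the most of the 12 that can be at the warehouse floor as the hand-cart arrives there on crossings 1, 3, 5, 7, 9 is 2, 3, 4, 5, 6 respectively; the best ever achieved is 6 of 12.
From crossing 11 on, no configuration arises that was not already reachable earlier: only 15 distinct safe configurations (who is on which side, and where the hand-cart is) can ever be reached, none of them has everyone across, and every continuation just revisits them. They are: 0 missionaries + 0 cannibals across (hand-cart back at the start); 0 missionaries + 1 cannibal across (hand-cart there); 0 missionaries + 1 cannibal across (hand-cart back at the start); 0 missionaries + 2 cannibals across (hand-cart there); 0 missionaries + 2 cannibals across (hand-cart back at the start); 0 missionaries + 3 cannibals across (hand-cart there); 0 missionaries + 3 cannibals across (hand-cart back at the start); 0 missionaries + 4 cannibals across (hand-cart there); 0 missionaries + 4 cannibals across (hand-cart back at the start); 0 missionaries + 5 cannibals across (hand-cart there); 0 missionaries + 5 cannibals across (hand-cart back at the start); 0 missionaries + 6 cannibals across (hand-cart there); 1 missionary + 1 cannibal across (hand-cart there); 1 missionary + 1 cannibal across (hand-cart back at the start); 2 missionaries + 2 cannibals across (hand-cart there). So no valid plan exists.

No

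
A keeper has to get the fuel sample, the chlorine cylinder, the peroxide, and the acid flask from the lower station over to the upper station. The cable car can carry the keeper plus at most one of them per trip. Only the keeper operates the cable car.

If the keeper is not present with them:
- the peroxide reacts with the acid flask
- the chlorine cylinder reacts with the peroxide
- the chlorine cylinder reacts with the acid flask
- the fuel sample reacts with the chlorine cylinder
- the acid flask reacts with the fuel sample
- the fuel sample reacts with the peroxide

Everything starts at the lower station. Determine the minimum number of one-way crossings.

impossible

Whatever the first load, the items left behind include a forbidden pair without the keeper. No opening move is safe, so no plan exists.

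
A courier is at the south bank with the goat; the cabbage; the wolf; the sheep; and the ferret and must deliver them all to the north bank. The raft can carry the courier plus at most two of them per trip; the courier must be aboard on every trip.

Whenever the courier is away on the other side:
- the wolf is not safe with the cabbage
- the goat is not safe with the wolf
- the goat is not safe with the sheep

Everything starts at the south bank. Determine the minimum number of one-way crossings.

Counting alone: the courier can take at most 2 across per trip to the north bank, so moving all 5 needs at least 3 loaded trips out, with a return between consecutive ones — at least 5 crossings.
The plan below uses exactly 5 crossings, so it is optimal:
1. Courier goes to the north bank with the cabbage and the goat.
2. Courier goes back to the south bank alone.
3. Courier goes to the north bank with the ferret.
4. Courier goes back to the south bank alone.
5. Courier goes to the north bank with the sheep and the wolf.

5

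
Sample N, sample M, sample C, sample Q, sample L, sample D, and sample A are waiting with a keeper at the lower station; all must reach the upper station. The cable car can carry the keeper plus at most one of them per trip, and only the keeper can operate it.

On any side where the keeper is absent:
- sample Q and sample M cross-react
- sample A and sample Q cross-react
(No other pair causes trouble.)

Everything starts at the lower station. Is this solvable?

1. Keeper goes to the upper station with sample Q.  [the lower station: sample A, sample C, sample D, sample L, sample M, sample N | the upper station: sample Q]
2. Keeper goes back to the lower station alone.  [the lower station: sample A, sample C, sample D, sample L, sample M, sample N | the upper station: sample Q]
3. Keeper goes to the upper station with sample N.  [the lower station: sample A, sample C, sample D, sample L, sample M | the upper station: sample N, sample Q]
4. Keeper goes back to the lower station alone.  [the lower station: sample A, sample C, sample D, sample L, sample M | the upper station: sample N, sample Q]
5. Keeper goes to the upper station with sample M.  [the lower station: sample A, sample C, sample D, sample L | the upper station: sample M, sample N, sample Q]
6. Keeper goes back to the lower station with sample Q.  [the lower station: sample A, sample C, sample D, sample L, sample Q | the upper station: sample M, sample N]
7. Keeper goes to the upper station with sample A.  [the lower station: sample C, sample D, sample L, sample Q | the upper station: sample A, sample M, sample N]
8. Keeper goes back to the lower station alone.  [the lower station: sample C, sample D, sample L, sample Q | the upper station: sample A, sample M, sample N]
9. Keeper goes to the upper station with sample C.  [the lower station: sample D, sample L, sample Q | the upper station: sample A, sample C, sample M, sample N]
10. Keeper goes back to the lower station alone.  [the lower station: sample D, sample L, sample Q | the upper station: sample A, sample C, sample M, sample N]
11. Keeper goes to the upper station with sample L.  [the lower station: sample D, sample Q | the upper station: sample A, sample C, sample L, sample M, sample N]
12. Keeper goes back to the lower station alone.  [the lower station: sample D, sample Q | the upper station: sample A, sample C, sample L, sample M, sample N]
13. Keeper goes to the upper station with sample D.  [the lower station: sample Q | the upper station: sample A, sample C, sample D, sample L, sample M, sample N]
14. Keeper goes back to the lower station alone.  [the lower station: sample Q | the upper station: sample A, sample C, sample D, sample L, sample M, sample N]
15. Keeper goes to the upper station with sample Q.  [the lower station: — | the upper station: sample A, sample C, sample D, sample L, sample M, sample N, sample Q]

Yes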